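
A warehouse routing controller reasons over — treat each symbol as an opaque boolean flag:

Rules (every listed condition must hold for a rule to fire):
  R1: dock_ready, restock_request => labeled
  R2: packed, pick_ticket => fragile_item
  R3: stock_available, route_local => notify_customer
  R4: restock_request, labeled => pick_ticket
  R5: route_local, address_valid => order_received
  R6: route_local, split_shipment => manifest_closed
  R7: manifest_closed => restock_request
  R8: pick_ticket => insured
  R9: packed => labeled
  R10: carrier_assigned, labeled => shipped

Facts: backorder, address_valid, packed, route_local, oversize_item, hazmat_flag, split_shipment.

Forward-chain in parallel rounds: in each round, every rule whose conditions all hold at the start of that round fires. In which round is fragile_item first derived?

4

Round 1 — R5, R6, R9, derive order_received, manifest_closed, labeled.
Round 2 — R7, derive restock_request.
Round 3 — R4, derive pick_ticket.
Round 4 — R2, R8, derive fragile_item, insured.
fragile_item first appears in round 4.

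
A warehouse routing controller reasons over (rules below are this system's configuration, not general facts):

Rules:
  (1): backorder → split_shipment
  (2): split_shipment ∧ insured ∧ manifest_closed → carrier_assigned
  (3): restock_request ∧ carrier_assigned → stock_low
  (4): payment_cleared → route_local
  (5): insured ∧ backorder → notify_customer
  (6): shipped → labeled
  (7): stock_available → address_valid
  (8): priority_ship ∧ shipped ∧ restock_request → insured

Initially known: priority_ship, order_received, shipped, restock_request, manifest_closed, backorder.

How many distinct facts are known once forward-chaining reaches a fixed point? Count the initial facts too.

[1] (1) [backorder → split_shipment]; (6) [shipped → labeled]; (8) [priority_ship ∧ shipped ∧ restock_request → insured]. ⇒ new: split_shipment, labeled, insured.
[2] (2) [split_shipment ∧ insured ∧ manifest_closed → carrier_assigned]; (5) [insured ∧ backorder → notify_customer]. ⇒ new: carrier_assigned, notify_customer.
[3] (3) [restock_request ∧ carrier_assigned → stock_low]. ⇒ new: stock_low.
Closure: {backorder, carrier_assigned, insured, labeled, manifest_closed, notify_customer, order_received, priority_ship, restock_request, shipped, split_shipment, stock_low} — 12 facts.

12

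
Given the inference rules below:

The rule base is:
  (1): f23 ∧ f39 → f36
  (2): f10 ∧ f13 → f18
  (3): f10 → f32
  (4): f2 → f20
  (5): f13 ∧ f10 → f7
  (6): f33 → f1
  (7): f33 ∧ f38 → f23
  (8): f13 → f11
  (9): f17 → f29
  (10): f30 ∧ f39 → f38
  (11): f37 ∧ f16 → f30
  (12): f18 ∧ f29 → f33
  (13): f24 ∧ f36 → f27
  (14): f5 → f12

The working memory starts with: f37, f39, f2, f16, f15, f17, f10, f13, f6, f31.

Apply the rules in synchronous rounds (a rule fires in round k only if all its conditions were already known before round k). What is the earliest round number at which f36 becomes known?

4

[1] (2) [f10 ∧ f13 → f18]; (3) [f10 → f32]; (4) [f2 → f20]; (5) [f13 ∧ f10 → f7]; (8) [f13 → f11]; (9) [f17 → f29]; (11) [f37 ∧ f16 → f30]. ⇒ new: f18, f32, f20, f7, f11, f29, f30.
[2] (10) [f30 ∧ f39 → f38]; (12) [f18 ∧ f29 → f33]. ⇒ new: f38, f33.
[3] (6) [f33 → f1]; (7) [f33 ∧ f38 → f23]. ⇒ new: f1, f23.
[4] (1) [f23 ∧ f39 → f36]. ⇒ new: f36.
f36 first appears in round 4.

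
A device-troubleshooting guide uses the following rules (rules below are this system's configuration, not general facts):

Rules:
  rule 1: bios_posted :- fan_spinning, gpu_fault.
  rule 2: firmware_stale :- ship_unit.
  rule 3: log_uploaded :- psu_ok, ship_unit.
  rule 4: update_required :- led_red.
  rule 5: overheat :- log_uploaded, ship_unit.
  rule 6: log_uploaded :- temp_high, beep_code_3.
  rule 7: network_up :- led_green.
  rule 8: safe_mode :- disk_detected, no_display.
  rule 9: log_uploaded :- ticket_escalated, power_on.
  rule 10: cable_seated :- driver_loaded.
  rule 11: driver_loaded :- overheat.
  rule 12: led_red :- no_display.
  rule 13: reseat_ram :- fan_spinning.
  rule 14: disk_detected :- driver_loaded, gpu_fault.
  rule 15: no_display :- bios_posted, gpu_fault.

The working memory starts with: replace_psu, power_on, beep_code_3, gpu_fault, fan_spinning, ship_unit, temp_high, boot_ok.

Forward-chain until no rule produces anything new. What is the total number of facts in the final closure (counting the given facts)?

20

Round 1: rule 1 [bios_posted :- fan_spinning, gpu_fault.]; rule 2 [firmware_stale :- ship_unit.]; rule 6 [log_uploaded :- temp_high, beep_code_3.]; rule 13 [reseat_ram :- fan_spinning.]. New: bios_posted, firmware_stale, log_uploaded, reseat_ram.
Round 2: rule 5 [overheat :- log_uploaded, ship_unit.]; rule 15 [no_display :- bios_posted, gpu_fault.]. New: overheat, no_display.
Round 3: rule 11 [driver_loaded :- overheat.]; rule 12 [led_red :- no_display.]. New: driver_loaded, led_red.
Round 4: rule 4 [update_required :- led_red.]; rule 10 [cable_seated :- driver_loaded.]; rule 14 [disk_detected :- driver_loaded, gpu_fault.]. New: update_required, cable_seated, disk_detected.
Round 5: rule 8 [safe_mode :- disk_detected, no_display.]. New: safe_mode.
Closure: {beep_code_3, bios_posted, boot_ok, cable_seated, disk_detected, driver_loaded, fan_spinning, firmware_stale, gpu_fault, led_red, log_uploaded, no_display, overheat, power_on, replace_psu, reseat_ram, safe_mode, ship_unit, temp_high, update_required} — 20 facts.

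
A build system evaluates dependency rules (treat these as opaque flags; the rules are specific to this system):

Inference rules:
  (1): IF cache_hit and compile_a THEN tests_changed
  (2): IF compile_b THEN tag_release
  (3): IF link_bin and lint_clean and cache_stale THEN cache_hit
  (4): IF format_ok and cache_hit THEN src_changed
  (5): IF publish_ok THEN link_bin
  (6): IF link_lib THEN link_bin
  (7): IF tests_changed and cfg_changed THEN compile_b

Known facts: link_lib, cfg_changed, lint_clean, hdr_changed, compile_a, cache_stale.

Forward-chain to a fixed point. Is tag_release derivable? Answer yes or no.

yes

Round 1: (6) [IF link_lib THEN link_bin]. New: link_bin.
Round 2: (3) [IF link_bin and lint_clean and cache_stale THEN cache_hit]. New: cache_hit.
Round 3: (1) [IF cache_hit and compile_a THEN tests_changed]. New: tests_changed.
Round 4: (7) [IF tests_changed and cfg_changed THEN compile_b]. New: compile_b.
Round 5: (2) [IF compile_b THEN tag_release]. New: tag_release.
tag_release appears in round 5, so it is derivable.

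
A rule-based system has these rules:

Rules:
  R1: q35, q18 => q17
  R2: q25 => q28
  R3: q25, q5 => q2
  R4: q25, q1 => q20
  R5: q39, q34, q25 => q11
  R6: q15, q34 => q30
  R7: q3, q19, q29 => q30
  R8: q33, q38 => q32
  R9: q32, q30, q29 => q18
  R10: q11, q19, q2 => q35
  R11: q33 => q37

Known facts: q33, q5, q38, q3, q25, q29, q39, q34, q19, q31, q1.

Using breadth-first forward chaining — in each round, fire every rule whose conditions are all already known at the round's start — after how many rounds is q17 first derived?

Round 1: R2 [q25 => q28]; R3 [q25, q5 => q2]; R4 [q25, q1 => q20]; R5 [q39, q34, q25 => q11]; R7 [q3, q19, q29 => q30]; R8 [q33, q38 => q32]; R11 [q33 => q37]. Adds q28, q2, q20, q11, q30, q32, q37.
Round 2: R9 [q32, q30, q29 => q18]; R10 [q11, q19, q2 => q35]. Adds q18, q35.
Round 3: R1 [q35, q18 => q17]. Adds q17.
q17 first appears in round 3.

3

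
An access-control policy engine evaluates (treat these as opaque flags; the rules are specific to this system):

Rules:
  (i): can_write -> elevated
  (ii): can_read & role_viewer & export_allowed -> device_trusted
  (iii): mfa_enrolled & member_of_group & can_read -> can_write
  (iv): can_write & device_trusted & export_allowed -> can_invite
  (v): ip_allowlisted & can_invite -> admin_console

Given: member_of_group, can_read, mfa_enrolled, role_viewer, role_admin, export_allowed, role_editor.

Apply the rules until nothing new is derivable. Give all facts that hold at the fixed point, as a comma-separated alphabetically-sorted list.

Round 1: (ii) [can_read & role_viewer & export_allowed -> device_trusted]; (iii) [mfa_enrolled & member_of_group & can_read -> can_write]. Adds device_trusted, can_write.
Round 2: (i) [can_write -> elevated]; (iv) [can_write & device_trusted & export_allowed -> can_invite]. Adds elevated, can_invite.

can_invite, can_read, can_write, device_trusted, elevated, export_allowed, member_of_group, mfa_enrolled, role_admin, role_editor, role_viewer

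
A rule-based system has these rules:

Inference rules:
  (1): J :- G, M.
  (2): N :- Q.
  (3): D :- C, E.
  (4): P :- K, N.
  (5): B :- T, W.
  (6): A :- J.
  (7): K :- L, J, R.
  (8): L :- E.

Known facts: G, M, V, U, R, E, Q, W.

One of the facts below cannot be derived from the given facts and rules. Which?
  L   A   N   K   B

B

Round 1 — (1), (2), (8), derive J, N, L.
Round 2 — (6), (7), derive A, K.
Round 3 — (4), derive P.
Derived: K (round 2), A (round 2), L (round 1), N (round 1). B never appears in any round.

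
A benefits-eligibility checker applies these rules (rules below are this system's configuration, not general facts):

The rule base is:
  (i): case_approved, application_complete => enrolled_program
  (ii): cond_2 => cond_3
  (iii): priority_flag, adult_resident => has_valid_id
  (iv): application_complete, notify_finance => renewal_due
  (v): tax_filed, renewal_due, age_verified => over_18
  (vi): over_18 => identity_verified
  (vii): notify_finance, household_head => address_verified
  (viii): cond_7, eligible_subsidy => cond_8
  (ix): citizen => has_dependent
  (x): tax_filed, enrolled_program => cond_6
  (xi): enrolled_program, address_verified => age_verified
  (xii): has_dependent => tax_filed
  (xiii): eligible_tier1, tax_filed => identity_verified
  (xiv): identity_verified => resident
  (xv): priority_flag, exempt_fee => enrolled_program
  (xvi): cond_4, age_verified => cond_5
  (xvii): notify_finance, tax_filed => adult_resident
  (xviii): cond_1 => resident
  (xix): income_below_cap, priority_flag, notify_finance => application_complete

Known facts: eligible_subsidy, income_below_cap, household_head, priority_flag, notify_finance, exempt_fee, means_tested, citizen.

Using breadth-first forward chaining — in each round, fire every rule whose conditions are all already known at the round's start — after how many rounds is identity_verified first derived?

4

[1] (vii) [notify_finance, household_head => address_verified]; (ix) [citizen => has_dependent]; (xv) [priority_flag, exempt_fee => enrolled_program]; (xix) [income_below_cap, priority_flag, notify_finance => application_complete]. ⇒ new: address_verified, has_dependent, enrolled_program, application_complete.
[2] (iv) [application_complete, notify_finance => renewal_due]; (xi) [enrolled_program, address_verified => age_verified]; (xii) [has_dependent => tax_filed]. ⇒ new: renewal_due, age_verified, tax_filed.
[3] (v) [tax_filed, renewal_due, age_verified => over_18]; (x) [tax_filed, enrolled_program => cond_6]; (xvii) [notify_finance, tax_filed => adult_resident]. ⇒ new: over_18, cond_6, adult_resident.
[4] (iii) [priority_flag, adult_resident => has_valid_id]; (vi) [over_18 => identity_verified]. ⇒ new: has_valid_id, identity_verified.
identity_verified first appears in round 4.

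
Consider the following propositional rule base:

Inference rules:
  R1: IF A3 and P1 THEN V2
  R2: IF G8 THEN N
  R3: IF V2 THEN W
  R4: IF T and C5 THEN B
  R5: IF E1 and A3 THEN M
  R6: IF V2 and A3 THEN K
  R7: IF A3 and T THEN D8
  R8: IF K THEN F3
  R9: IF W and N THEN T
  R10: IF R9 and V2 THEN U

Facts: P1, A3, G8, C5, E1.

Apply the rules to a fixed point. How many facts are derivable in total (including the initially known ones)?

14

Round 1 fires R1, R2, R5, giving V2, N, M.
Round 2 fires R3, R6, giving W, K.
Round 3 fires R8, R9, giving F3, T.
Round 4 fires R4, R7, giving B, D8.
Closure: {A3, B, C5, D8, E1, F3, G8, K, M, N, P1, T, V2, W} — 14 facts.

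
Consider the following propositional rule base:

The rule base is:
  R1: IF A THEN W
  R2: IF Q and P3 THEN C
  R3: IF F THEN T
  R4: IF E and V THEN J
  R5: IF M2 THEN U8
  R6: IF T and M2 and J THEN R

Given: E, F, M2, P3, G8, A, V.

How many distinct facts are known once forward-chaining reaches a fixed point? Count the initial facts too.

12

Round 1: R1 [IF A THEN W]; R3 [IF F THEN T]; R4 [IF E and V THEN J]; R5 [IF M2 THEN U8]. New: W, T, J, U8.
Round 2: R6 [IF T and M2 and J THEN R]. New: R.
Closure: {A, E, F, G8, J, M2, P3, R, T, U8, V, W} — 12 facts.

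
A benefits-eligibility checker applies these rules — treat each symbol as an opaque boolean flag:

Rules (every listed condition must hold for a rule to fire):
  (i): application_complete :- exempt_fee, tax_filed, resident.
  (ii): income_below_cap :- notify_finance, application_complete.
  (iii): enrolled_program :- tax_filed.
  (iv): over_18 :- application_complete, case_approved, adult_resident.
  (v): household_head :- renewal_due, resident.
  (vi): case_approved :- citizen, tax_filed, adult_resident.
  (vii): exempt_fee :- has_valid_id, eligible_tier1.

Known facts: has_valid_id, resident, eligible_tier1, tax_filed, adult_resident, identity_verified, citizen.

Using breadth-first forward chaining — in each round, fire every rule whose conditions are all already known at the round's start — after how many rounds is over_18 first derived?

3

[1] (iii) [enrolled_program :- tax_filed.]; (vi) [case_approved :- citizen, tax_filed, adult_resident.]; (vii) [exempt_fee :- has_valid_id, eligible_tier1.]. ⇒ new: enrolled_program, case_approved, exempt_fee.
[2] (i) [application_complete :- exempt_fee, tax_filed, resident.]. ⇒ new: application_complete.
[3] (iv) [over_18 :- application_complete, case_approved, adult_resident.]. ⇒ new: over_18.
over_18 first appears in round 3.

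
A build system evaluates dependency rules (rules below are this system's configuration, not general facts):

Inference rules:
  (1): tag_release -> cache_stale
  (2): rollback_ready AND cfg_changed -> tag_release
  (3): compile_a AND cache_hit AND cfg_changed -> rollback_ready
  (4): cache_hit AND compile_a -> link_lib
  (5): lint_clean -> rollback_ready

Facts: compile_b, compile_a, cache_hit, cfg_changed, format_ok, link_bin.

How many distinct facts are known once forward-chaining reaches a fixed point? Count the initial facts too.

Round 1: (3) [compile_a AND cache_hit AND cfg_changed -> rollback_ready]; (4) [cache_hit AND compile_a -> link_lib]. New: rollback_ready, link_lib.
Round 2: (2) [rollback_ready AND cfg_changed -> tag_release]. New: tag_release.
Round 3: (1) [tag_release -> cache_stale]. New: cache_stale.
Closure: {cache_hit, cache_stale, cfg_changed, compile_a, compile_b, format_ok, link_bin, link_lib, rollback_ready, tag_release} — 10 facts.

10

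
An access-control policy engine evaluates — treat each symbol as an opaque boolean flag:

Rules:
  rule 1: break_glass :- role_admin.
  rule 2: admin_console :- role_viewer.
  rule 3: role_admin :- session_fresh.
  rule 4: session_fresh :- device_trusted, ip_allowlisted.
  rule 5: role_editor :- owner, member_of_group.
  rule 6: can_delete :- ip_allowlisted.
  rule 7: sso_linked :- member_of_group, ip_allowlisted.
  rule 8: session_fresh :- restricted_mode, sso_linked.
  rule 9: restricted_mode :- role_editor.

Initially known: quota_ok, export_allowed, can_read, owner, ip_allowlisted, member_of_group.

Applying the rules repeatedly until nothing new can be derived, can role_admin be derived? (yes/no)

Round 1 — rule 5, rule 6, rule 7, derive role_editor, can_delete, sso_linked.
Round 2 — rule 9, derive restricted_mode.
Round 3 — rule 8, derive session_fresh.
Round 4 — rule 3, derive role_admin.
Round 5 — rule 1, derive break_glass.
role_admin appears in round 4, so it is derivable.

yes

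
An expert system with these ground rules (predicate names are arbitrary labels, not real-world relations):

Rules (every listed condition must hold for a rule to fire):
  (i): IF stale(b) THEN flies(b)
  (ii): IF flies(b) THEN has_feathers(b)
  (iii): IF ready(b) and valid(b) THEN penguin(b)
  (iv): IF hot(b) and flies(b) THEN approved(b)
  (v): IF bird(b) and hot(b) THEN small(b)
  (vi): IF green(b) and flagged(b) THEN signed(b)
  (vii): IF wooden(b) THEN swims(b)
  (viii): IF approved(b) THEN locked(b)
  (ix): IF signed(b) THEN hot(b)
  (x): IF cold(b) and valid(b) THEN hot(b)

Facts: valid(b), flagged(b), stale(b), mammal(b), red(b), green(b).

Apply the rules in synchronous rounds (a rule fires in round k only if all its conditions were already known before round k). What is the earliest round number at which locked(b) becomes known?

4

Round 1: (i) [IF stale(b) THEN flies(b)]; (vi) [IF green(b) and flagged(b) THEN signed(b)]. Adds flies(b), signed(b).
Round 2: (ii) [IF flies(b) THEN has_feathers(b)]; (ix) [IF signed(b) THEN hot(b)]. Adds has_feathers(b), hot(b).
Round 3: (iv) [IF hot(b) and flies(b) THEN approved(b)]. Adds approved(b).
Round 4: (viii) [IF approved(b) THEN locked(b)]. Adds locked(b).
locked(b) first appears in round 4.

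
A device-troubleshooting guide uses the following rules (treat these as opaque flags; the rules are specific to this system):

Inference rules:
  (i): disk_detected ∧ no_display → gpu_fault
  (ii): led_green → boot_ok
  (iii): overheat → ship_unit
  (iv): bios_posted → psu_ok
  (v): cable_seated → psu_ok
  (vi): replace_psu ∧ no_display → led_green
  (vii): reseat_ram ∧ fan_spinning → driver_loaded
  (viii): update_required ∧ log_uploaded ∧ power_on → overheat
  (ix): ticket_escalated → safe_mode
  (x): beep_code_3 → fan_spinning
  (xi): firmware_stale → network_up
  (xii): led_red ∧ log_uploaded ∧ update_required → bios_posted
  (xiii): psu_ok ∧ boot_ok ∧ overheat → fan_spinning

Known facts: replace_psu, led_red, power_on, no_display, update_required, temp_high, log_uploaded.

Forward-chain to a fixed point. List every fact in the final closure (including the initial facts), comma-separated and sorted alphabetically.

bios_posted, boot_ok, fan_spinning, led_green, led_red, log_uploaded, no_display, overheat, power_on, psu_ok, replace_psu, ship_unit, temp_high, update_required

Round 1 fires (vi), (viii), (xii), giving led_green, overheat, bios_posted.
Round 2 fires (ii), (iii), (iv), giving boot_ok, ship_unit, psu_ok.
Round 3 fires (xiii), giving fan_spinning.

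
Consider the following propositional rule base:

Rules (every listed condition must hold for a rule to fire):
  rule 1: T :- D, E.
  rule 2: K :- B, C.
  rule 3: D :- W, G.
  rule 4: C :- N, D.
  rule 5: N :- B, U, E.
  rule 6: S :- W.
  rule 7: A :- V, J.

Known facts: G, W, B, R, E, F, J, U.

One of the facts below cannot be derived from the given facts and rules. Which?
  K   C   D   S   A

Round 1: rule 3 [D :- W, G.]; rule 5 [N :- B, U, E.]; rule 6 [S :- W.]. Adds D, N, S.
Round 2: rule 1 [T :- D, E.]; rule 4 [C :- N, D.]. Adds T, C.
Round 3: rule 2 [K :- B, C.]. Adds K.
Derived: S (round 1), D (round 1), K (round 3), C (round 2). A never appears in any round.

A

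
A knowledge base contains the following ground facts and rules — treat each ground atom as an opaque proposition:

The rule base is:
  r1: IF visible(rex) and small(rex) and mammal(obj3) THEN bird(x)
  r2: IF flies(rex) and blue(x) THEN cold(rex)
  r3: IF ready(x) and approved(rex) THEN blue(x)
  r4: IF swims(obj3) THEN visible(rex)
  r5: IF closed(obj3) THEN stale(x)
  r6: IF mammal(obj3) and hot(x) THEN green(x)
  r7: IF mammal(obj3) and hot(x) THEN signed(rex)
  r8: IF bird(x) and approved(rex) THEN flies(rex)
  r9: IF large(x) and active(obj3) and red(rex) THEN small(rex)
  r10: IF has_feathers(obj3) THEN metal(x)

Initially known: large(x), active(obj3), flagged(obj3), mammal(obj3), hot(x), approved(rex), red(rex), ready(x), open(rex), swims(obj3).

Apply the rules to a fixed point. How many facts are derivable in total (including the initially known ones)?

Round 1: r3 [IF ready(x) and approved(rex) THEN blue(x)]; r4 [IF swims(obj3) THEN visible(rex)]; r6 [IF mammal(obj3) and hot(x) THEN green(x)]; r7 [IF mammal(obj3) and hot(x) THEN signed(rex)]; r9 [IF large(x) and active(obj3) and red(rex) THEN small(rex)]. Adds blue(x), visible(rex), green(x), signed(rex), small(rex).
Round 2: r1 [IF visible(rex) and small(rex) and mammal(obj3) THEN bird(x)]. Adds bird(x).
Round 3: r8 [IF bird(x) and approved(rex) THEN flies(rex)]. Adds flies(rex).
Round 4: r2 [IF flies(rex) and blue(x) THEN cold(rex)]. Adds cold(rex).
Closure: {active(obj3), approved(rex), bird(x), blue(x), cold(rex), flagged(obj3), flies(rex), green(x), hot(x), large(x), mammal(obj3), open(rex), ready(x), red(rex), signed(rex), small(rex), swims(obj3), visible(rex)} — 18 facts.

18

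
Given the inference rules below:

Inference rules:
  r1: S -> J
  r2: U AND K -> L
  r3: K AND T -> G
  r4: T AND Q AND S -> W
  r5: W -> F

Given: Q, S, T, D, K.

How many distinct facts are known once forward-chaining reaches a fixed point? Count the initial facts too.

Round 1 — r1, r3, r4, derive J, G, W.
Round 2 — r5, derive F.
Closure: {D, F, G, J, K, Q, S, T, W} — 9 facts.

9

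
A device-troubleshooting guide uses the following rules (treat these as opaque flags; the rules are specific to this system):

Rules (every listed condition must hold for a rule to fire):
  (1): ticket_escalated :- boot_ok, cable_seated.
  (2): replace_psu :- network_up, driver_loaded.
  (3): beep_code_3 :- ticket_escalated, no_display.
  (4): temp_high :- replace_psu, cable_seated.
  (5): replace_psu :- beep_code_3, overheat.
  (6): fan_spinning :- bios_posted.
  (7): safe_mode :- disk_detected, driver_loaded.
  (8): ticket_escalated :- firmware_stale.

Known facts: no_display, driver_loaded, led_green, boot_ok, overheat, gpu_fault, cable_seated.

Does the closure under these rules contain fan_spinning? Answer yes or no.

no

Round 1 fires (1), giving ticket_escalated.
Round 2 fires (3), giving beep_code_3.
Round 3 fires (5), giving replace_psu.
Round 4 fires (4), giving temp_high.
Fixed point reached. fan_spinning is concluded only by (6); (6) needs bios_posted (never derived).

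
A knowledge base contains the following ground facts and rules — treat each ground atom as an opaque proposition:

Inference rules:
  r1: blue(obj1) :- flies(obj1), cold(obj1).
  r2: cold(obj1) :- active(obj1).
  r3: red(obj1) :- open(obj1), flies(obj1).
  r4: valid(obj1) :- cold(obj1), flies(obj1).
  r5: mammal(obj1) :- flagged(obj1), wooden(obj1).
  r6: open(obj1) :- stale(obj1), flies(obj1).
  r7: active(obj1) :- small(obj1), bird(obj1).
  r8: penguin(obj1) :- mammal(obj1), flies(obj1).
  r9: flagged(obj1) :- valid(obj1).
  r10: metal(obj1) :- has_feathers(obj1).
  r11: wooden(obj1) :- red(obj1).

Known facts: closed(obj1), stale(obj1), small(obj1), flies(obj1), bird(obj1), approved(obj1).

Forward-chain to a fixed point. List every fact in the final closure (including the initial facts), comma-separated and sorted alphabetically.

Round 1 fires r6, r7, giving open(obj1), active(obj1).
Round 2 fires r2, r3, giving cold(obj1), red(obj1).
Round 3 fires r1, r4, r11, giving blue(obj1), valid(obj1), wooden(obj1).
Round 4 fires r9, giving flagged(obj1).
Round 5 fires r5, giving mammal(obj1).
Round 6 fires r8, giving penguin(obj1).

active(obj1), approved(obj1), bird(obj1), blue(obj1), closed(obj1), cold(obj1), flagged(obj1), flies(obj1), mammal(obj1), open(obj1), penguin(obj1), red(obj1), small(obj1), stale(obj1), valid(obj1), wooden(obj1)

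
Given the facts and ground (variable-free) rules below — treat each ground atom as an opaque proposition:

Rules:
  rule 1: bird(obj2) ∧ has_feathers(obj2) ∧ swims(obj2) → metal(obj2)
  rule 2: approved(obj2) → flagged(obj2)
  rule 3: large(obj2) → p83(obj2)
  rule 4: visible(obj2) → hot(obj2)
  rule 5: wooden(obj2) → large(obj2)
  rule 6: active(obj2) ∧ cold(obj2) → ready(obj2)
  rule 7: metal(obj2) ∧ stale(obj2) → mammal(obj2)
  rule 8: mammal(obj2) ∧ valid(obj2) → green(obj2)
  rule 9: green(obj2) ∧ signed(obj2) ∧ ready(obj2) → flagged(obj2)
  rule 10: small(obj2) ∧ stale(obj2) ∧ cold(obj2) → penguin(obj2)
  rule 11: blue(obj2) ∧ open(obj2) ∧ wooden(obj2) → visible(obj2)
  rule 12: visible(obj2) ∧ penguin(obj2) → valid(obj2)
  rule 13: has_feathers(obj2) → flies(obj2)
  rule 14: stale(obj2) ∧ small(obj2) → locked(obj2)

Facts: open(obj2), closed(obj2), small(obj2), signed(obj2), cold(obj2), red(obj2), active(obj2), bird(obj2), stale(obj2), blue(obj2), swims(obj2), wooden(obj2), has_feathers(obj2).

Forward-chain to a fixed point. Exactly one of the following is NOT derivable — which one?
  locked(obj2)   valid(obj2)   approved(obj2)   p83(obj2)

Round 1: rule 1 [bird(obj2) ∧ has_feathers(obj2) ∧ swims(obj2) → metal(obj2)]; rule 5 [wooden(obj2) → large(obj2)]; rule 6 [active(obj2) ∧ cold(obj2) → ready(obj2)]; rule 10 [small(obj2) ∧ stale(obj2) ∧ cold(obj2) → penguin(obj2)]; rule 11 [blue(obj2) ∧ open(obj2) ∧ wooden(obj2) → visible(obj2)]; rule 13 [has_feathers(obj2) → flies(obj2)]; rule 14 [stale(obj2) ∧ small(obj2) → locked(obj2)]. New: metal(obj2), large(obj2), ready(obj2), penguin(obj2), visible(obj2), flies(obj2), locked(obj2).
Round 2: rule 3 [large(obj2) → p83(obj2)]; rule 4 [visible(obj2) → hot(obj2)]; rule 7 [metal(obj2) ∧ stale(obj2) → mammal(obj2)]; rule 12 [visible(obj2) ∧ penguin(obj2) → valid(obj2)]. New: p83(obj2), hot(obj2), mammal(obj2), valid(obj2).
Round 3: rule 8 [mammal(obj2) ∧ valid(obj2) → green(obj2)]. New: green(obj2).
Round 4: rule 9 [green(obj2) ∧ signed(obj2) ∧ ready(obj2) → flagged(obj2)]. New: flagged(obj2).
Derived: p83(obj2) (round 2), locked(obj2) (round 1), valid(obj2) (round 2). approved(obj2) never appears in any round.

approved(obj2)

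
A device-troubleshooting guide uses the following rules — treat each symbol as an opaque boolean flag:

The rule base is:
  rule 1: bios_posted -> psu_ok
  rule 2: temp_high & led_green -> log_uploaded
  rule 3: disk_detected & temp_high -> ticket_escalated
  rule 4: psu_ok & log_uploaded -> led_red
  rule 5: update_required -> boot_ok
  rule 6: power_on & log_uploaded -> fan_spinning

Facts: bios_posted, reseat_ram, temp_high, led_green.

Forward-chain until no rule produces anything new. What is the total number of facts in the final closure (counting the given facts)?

Round 1: rule 1 [bios_posted -> psu_ok]; rule 2 [temp_high & led_green -> log_uploaded]. New: psu_ok, log_uploaded.
Round 2: rule 4 [psu_ok & log_uploaded -> led_red]. New: led_red.
Closure: {bios_posted, led_green, led_red, log_uploaded, psu_ok, reseat_ram, temp_high} — 7 facts.

7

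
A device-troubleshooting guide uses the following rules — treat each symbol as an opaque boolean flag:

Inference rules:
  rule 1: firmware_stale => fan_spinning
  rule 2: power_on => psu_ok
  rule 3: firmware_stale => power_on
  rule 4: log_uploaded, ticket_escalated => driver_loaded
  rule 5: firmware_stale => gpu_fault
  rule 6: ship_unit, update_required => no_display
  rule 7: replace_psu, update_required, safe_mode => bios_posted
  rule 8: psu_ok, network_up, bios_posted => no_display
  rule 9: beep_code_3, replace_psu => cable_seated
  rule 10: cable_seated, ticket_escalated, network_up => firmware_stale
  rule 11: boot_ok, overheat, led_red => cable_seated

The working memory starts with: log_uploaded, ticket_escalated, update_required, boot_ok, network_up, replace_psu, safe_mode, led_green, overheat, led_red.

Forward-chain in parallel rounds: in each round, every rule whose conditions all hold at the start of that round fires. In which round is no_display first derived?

5

Round 1 — rule 4, rule 7, rule 11, derive driver_loaded, bios_posted, cable_seated.
Round 2 — rule 10, derive firmware_stale.
Round 3 — rule 1, rule 3, rule 5, derive fan_spinning, power_on, gpu_fault.
Round 4 — rule 2, derive psu_ok.
Round 5 — rule 8, derive no_display.
no_display first appears in round 5.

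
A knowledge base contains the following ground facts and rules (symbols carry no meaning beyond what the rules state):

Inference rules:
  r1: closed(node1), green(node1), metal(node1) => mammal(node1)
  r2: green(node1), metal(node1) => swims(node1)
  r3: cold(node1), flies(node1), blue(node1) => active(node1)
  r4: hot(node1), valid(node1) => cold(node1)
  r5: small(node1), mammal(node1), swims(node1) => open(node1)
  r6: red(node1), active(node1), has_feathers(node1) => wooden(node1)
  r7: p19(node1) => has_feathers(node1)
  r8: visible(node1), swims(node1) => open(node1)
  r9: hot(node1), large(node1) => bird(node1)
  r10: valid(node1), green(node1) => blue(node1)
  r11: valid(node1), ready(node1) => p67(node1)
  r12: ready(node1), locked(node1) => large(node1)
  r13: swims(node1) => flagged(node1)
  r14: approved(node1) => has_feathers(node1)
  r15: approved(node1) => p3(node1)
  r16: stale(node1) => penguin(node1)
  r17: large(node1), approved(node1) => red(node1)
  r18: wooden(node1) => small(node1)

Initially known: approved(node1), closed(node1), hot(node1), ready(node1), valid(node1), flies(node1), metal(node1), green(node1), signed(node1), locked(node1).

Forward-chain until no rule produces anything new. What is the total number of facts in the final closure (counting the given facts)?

25

Round 1 — r1, r2, r4, r10, r11, r12, r14, r15, derive mammal(node1), swims(node1), cold(node1), blue(node1), p67(node1), large(node1), has_feathers(node1), p3(node1).
Round 2 — r3, r9, r13, r17, derive active(node1), bird(node1), flagged(node1), red(node1).
Round 3 — r6, derive wooden(node1).
Round 4 — r18, derive small(node1).
Round 5 — r5, derive open(node1).
Closure: {active(node1), approved(node1), bird(node1), blue(node1), closed(node1), cold(node1), flagged(node1), flies(node1), green(node1), has_feathers(node1), hot(node1), large(node1), locked(node1), mammal(node1), metal(node1), open(node1), p3(node1), p67(node1), ready(node1), red(node1), signed(node1), small(node1), swims(node1), valid(node1), wooden(node1)} — 25 facts.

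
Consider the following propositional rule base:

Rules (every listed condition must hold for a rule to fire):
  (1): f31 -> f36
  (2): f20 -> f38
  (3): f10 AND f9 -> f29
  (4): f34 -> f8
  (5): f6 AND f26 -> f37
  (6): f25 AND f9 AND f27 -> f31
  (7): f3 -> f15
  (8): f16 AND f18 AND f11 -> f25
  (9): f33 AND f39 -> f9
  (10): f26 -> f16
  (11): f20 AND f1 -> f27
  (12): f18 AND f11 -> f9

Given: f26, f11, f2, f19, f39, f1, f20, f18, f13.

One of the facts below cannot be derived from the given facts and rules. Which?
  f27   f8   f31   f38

f8

Round 1: (2) [f20 -> f38]; (10) [f26 -> f16]; (11) [f20 AND f1 -> f27]; (12) [f18 AND f11 -> f9]. New: f38, f16, f27, f9.
Round 2: (8) [f16 AND f18 AND f11 -> f25]. New: f25.
Round 3: (6) [f25 AND f9 AND f27 -> f31]. New: f31.
Round 4: (1) [f31 -> f36]. New: f36.
Derived: f31 (round 3), f38 (round 1), f27 (round 1). f8 never appears in any round.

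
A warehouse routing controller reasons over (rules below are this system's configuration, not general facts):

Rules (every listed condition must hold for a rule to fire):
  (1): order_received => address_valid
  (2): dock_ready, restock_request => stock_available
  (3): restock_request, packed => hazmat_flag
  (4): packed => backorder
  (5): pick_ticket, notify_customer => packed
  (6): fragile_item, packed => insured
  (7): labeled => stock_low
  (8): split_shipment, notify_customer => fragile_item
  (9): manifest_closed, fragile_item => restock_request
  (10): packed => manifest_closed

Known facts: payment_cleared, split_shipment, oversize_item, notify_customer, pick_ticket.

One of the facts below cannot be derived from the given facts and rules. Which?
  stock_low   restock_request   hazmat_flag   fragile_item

[1] (5) [pick_ticket, notify_customer => packed]; (8) [split_shipment, notify_customer => fragile_item]. ⇒ new: packed, fragile_item.
[2] (4) [packed => backorder]; (6) [fragile_item, packed => insured]; (10) [packed => manifest_closed]. ⇒ new: backorder, insured, manifest_closed.
[3] (9) [manifest_closed, fragile_item => restock_request]. ⇒ new: restock_request.
[4] (3) [restock_request, packed => hazmat_flag]. ⇒ new: hazmat_flag.
Derived: restock_request (round 3), hazmat_flag (round 4), fragile_item (round 1). stock_low never appears in any round.

stock_low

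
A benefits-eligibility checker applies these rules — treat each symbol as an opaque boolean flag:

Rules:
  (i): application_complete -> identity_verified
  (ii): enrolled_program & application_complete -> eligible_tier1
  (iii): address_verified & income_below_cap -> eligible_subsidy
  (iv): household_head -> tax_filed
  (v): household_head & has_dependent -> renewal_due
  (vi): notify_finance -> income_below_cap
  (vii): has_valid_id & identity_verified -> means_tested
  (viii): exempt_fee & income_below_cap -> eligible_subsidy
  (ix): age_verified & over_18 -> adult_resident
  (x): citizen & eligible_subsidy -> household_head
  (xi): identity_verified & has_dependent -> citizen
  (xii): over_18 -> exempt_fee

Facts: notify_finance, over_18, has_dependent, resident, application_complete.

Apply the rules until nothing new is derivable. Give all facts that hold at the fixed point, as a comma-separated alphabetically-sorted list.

Round 1: (i) [application_complete -> identity_verified]; (vi) [notify_finance -> income_below_cap]; (xii) [over_18 -> exempt_fee]. New: identity_verified, income_below_cap, exempt_fee.
Round 2: (viii) [exempt_fee & income_below_cap -> eligible_subsidy]; (xi) [identity_verified & has_dependent -> citizen]. New: eligible_subsidy, citizen.
Round 3: (x) [citizen & eligible_subsidy -> household_head]. New: household_head.
Round 4: (iv) [household_head -> tax_filed]; (v) [household_head & has_dependent -> renewal_due]. New: tax_filed, renewal_due.

application_complete, citizen, eligible_subsidy, exempt_fee, has_dependent, household_head, identity_verified, income_below_cap, notify_finance, over_18, renewal_due, resident, tax_filed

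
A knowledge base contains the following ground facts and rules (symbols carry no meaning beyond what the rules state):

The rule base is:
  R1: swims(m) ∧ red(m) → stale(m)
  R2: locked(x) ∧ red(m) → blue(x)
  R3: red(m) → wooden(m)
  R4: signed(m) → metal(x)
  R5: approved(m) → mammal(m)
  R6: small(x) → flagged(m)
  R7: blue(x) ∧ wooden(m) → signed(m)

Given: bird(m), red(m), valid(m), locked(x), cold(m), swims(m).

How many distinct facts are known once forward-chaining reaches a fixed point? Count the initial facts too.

Round 1: R1 [swims(m) ∧ red(m) → stale(m)]; R2 [locked(x) ∧ red(m) → blue(x)]; R3 [red(m) → wooden(m)]. New: stale(m), blue(x), wooden(m).
Round 2: R7 [blue(x) ∧ wooden(m) → signed(m)]. New: signed(m).
Round 3: R4 [signed(m) → metal(x)]. New: metal(x).
Closure: {bird(m), blue(x), cold(m), locked(x), metal(x), red(m), signed(m), stale(m), swims(m), valid(m), wooden(m)} — 11 facts.

11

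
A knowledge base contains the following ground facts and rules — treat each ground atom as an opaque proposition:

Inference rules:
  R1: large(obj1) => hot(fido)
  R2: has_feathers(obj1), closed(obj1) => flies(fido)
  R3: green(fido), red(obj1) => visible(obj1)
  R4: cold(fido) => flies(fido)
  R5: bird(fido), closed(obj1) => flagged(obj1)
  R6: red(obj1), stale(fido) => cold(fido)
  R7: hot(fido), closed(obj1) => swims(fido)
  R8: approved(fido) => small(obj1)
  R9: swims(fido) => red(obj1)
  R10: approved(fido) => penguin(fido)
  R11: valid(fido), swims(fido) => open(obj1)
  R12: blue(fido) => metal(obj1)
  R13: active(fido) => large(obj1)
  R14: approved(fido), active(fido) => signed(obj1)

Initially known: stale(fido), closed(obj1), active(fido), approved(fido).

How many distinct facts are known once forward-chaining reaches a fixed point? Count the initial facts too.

13

Round 1 fires R8, R10, R13, R14, giving small(obj1), penguin(fido), large(obj1), signed(obj1).
Round 2 fires R1, giving hot(fido).
Round 3 fires R7, giving swims(fido).
Round 4 fires R9, giving red(obj1).
Round 5 fires R6, giving cold(fido).
Round 6 fires R4, giving flies(fido).
Closure: {active(fido), approved(fido), closed(obj1), cold(fido), flies(fido), hot(fido), large(obj1), penguin(fido), red(obj1), signed(obj1), small(obj1), stale(fido), swims(fido)} — 13 facts.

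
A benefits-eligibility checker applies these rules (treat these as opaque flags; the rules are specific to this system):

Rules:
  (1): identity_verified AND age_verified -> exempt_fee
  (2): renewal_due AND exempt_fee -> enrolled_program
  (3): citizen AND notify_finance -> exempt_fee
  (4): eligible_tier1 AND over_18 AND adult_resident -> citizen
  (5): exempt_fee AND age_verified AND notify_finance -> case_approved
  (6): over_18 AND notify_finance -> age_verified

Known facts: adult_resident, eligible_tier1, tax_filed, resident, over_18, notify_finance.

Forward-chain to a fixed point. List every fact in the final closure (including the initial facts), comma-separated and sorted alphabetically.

Round 1: (4) [eligible_tier1 AND over_18 AND adult_resident -> citizen]; (6) [over_18 AND notify_finance -> age_verified]. New: citizen, age_verified.
Round 2: (3) [citizen AND notify_finance -> exempt_fee]. New: exempt_fee.
Round 3: (5) [exempt_fee AND age_verified AND notify_finance -> case_approved]. New: case_approved.

adult_resident, age_verified, case_approved, citizen, eligible_tier1, exempt_fee, notify_finance, over_18, resident, tax_filed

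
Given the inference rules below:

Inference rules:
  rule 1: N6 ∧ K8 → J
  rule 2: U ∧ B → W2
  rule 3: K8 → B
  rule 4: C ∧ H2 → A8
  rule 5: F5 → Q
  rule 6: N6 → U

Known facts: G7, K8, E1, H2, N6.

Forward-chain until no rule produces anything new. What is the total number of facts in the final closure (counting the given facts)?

Round 1 — rule 1, rule 3, rule 6, derive J, B, U.
Round 2 — rule 2, derive W2.
Closure: {B, E1, G7, H2, J, K8, N6, U, W2} — 9 facts.

9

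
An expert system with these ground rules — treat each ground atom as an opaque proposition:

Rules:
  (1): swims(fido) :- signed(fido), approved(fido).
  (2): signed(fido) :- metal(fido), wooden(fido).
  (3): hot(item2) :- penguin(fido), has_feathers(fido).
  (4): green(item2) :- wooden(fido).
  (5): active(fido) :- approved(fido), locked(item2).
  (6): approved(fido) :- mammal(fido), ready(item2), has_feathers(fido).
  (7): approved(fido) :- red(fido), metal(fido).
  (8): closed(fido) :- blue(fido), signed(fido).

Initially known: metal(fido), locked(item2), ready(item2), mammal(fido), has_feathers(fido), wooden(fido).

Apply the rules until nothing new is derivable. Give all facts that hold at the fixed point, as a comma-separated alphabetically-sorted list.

active(fido), approved(fido), green(item2), has_feathers(fido), locked(item2), mammal(fido), metal(fido), ready(item2), signed(fido), swims(fido), wooden(fido)

Round 1: (2) [signed(fido) :- metal(fido), wooden(fido).]; (4) [green(item2) :- wooden(fido).]; (6) [approved(fido) :- mammal(fido), ready(item2), has_feathers(fido).]. Adds signed(fido), green(item2), approved(fido).
Round 2: (1) [swims(fido) :- signed(fido), approved(fido).]; (5) [active(fido) :- approved(fido), locked(item2).]. Adds swims(fido), active(fido).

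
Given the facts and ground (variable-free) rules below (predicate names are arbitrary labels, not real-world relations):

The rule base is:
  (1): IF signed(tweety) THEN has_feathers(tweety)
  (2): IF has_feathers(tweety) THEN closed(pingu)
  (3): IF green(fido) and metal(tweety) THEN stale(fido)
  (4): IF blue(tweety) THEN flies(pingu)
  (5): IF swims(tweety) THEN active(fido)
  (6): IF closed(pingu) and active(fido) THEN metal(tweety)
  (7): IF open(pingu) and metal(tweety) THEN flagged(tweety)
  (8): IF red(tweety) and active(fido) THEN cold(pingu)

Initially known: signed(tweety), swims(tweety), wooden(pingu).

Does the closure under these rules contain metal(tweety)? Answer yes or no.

yes

Round 1 — (1), (5), derive has_feathers(tweety), active(fido).
Round 2 — (2), derive closed(pingu).
Round 3 — (6), derive metal(tweety).
metal(tweety) appears in round 3, so it is derivable.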